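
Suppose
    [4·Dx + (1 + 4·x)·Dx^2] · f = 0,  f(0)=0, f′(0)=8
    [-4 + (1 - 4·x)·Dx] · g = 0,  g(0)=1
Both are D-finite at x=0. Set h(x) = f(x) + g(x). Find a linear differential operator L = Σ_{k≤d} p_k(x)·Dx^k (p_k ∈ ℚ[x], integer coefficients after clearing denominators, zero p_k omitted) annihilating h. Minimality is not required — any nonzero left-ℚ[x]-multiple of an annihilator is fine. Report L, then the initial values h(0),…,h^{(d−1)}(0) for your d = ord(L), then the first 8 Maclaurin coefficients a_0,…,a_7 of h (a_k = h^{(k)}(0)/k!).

L = (-160 - 128·x)·Dx + (-16 - 256·x - 256·x^2)·Dx^2 + (3 + 4·x - 48·x^2 - 64·x^3)·Dx^3  (order 3).
h: a_k = 1, 12, 0, 320/3, 128, 7168/5, 8192/3, 147456/7, …
ICs: h(0) = 1, h′(0) = 12, h′′(0) = 0.

f: a_k = 0, 8, -16, 128/3, -128, 2048/5, -4096/3, 32768/7, …
g: a_k = 1, 4, 16, 64, 256, 1024, 4096, 16384, …
L₀ := lclm(L_f,L_g); ord L₀ ≤ 2+1.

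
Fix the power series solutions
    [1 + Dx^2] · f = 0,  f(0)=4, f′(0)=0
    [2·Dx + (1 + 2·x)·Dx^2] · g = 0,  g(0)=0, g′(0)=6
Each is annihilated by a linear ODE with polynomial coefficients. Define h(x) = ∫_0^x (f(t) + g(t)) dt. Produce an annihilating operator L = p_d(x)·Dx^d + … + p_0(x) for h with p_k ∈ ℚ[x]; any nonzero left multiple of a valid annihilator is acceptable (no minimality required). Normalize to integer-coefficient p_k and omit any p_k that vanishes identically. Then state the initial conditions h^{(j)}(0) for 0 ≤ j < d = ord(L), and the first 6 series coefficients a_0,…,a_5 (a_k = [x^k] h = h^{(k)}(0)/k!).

f: a_k = 4, 0, -2, 0, 1/6, 0, …
g: a_k = 0, 6, -6, 8, -12, 96/5, …
L₀ := lclm(L_f,L_g); ord L₀ ≤ 2+2.
h=∫₀ˣh₀: take L = L₀·Dx.
L = (50 + 8·x + 8·x^2)·Dx^2 + (9 + 22·x + 12·x^2 + 8·x^3)·Dx^3 + (50 + 8·x + 8·x^2)·Dx^4 + (9 + 22·x + 12·x^2 + 8·x^3)·Dx^5  (order 5).
h: a_k = 0, 4, 3, -8/3, 2, -71/30, …
ICs: h(0) = 0, h′(0) = 4, h′′(0) = 6, h′′′(0) = -16, h′′′′(0) = 48.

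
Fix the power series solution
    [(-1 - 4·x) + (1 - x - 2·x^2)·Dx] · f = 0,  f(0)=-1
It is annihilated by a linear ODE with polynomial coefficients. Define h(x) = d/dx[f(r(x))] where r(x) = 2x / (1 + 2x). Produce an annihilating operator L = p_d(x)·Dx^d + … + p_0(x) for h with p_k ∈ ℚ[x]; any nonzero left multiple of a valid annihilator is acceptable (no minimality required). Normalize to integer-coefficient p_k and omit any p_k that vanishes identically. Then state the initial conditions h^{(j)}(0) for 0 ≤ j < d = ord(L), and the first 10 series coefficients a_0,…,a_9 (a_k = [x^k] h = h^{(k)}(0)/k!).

f: a_k = -1, -1, -3, -5, -11, -21, -43, -85, -171, -341, …
L₀ from L_f via x↦r, Dx↦r'^{-1}Dx.
Derive L from L₀ (diff closure).
L = (8 + 48·x + 288·x^2 + 320·x^3) + (-1 - 14·x - 36·x^2 + 56·x^3 + 160·x^4)·Dx  (order 1).
h: a_k = -2, -16, 0, -256, 640, -4608, 17920, -90112, 387072, -1761280, …
ICs: h(0) = -2.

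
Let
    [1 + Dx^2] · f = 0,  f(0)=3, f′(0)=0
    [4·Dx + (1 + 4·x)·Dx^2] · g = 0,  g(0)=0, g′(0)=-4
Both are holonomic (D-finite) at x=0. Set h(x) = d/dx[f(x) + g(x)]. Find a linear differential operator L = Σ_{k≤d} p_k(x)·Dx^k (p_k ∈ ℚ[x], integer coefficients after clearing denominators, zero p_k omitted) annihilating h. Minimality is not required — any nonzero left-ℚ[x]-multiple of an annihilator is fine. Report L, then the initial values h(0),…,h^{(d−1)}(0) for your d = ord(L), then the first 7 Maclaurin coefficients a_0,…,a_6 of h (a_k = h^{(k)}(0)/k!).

f: a_k = 3, 0, -3/2, 0, 1/8, 0, -1/240, …
g: a_k = 0, -4, 8, -64/3, 64, -1024/5, 2048/3, …
Weyl lclm of L_f,L_g ⇒ L₀ (ord ≤ 4).
Differentiate: ansatz ord ≤ ord L₀ ⇒ L.
L = (388 + 32·x + 64·x^2) + (33 + 140·x + 48·x^2 + 64·x^3)·Dx + (388 + 32·x + 64·x^2)·Dx^2 + (33 + 140·x + 48·x^2 + 64·x^3)·Dx^3  (order 3).
h: a_k = -4, 13, -64, 513/2, -1024, 163839/40, -16384, …
ICs: h(0) = -4, h′(0) = 13, h′′(0) = -128.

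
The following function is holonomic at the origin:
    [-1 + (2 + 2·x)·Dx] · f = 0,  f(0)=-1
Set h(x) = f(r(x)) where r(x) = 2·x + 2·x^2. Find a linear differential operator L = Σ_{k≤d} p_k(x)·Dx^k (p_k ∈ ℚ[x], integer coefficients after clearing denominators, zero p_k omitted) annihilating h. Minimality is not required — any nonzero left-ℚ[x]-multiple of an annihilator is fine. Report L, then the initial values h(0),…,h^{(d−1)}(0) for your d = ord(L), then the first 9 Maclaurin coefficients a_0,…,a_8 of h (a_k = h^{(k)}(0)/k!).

L = (-1 - 2·x) + (1 + 2·x + 2·x^2)·Dx  (order 1).
h: a_k = -1, -1, -1/2, 1/2, -3/8, 1/8, 3/16, -7/16, 61/128, …
ICs: h(0) = -1.

f: a_k = -1, -1/2, 1/8, -1/16, 5/128, -7/256, 21/1024, -33/2048, 429/32768, …
L₀ from L_f via x↦r, Dx↦r'^{-1}Dx.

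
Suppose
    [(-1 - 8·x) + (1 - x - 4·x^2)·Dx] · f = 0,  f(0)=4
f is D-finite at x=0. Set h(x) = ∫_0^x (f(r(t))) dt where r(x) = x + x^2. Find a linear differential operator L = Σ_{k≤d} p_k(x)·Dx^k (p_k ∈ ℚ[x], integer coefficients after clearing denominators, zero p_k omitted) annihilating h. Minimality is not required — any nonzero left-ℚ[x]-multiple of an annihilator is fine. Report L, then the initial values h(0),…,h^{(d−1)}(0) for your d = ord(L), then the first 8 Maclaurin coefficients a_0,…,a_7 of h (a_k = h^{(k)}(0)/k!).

L = (1 + 10·x + 24·x^2 + 16·x^3)·Dx + (-1 + x + 5·x^2 + 8·x^3 + 4·x^4)·Dx^2  (order 2).
h: a_k = 0, 4, 2, 8, 19, 244/5, 416/3, 2756/7, …
ICs: h(0) = 0, h′(0) = 4.

f: a_k = 4, 4, 20, 36, 116, 260, 724, 1764, …
Substitute x→r, Dx→(1/r')Dx; clear ⇒ L₀.
Integrate: L := L₀·Dx.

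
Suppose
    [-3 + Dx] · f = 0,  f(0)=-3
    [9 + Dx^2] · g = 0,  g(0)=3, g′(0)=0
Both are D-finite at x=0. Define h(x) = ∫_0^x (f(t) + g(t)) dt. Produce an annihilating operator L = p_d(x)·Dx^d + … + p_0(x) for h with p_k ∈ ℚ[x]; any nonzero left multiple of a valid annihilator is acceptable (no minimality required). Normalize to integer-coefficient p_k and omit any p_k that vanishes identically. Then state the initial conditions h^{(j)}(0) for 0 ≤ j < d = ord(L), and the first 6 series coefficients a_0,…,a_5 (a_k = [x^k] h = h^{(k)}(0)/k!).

L = -27·Dx + 9·Dx^2 - 3·Dx^3 + Dx^4  (order 4).
h: a_k = 0, 0, -9/2, -9, -27/8, 0, …
ICs: h(0) = 0, h′(0) = 0, h′′(0) = -9, h′′′(0) = -54.

f: a_k = -3, -9, -27/2, -27/2, -81/8, -243/40, …
g: a_k = 3, 0, -27/2, 0, 81/8, 0, …
h₀=f+g: left-lcm gives L₀, ord ≤ 3.
∫: right-multiply L₀ by Dx.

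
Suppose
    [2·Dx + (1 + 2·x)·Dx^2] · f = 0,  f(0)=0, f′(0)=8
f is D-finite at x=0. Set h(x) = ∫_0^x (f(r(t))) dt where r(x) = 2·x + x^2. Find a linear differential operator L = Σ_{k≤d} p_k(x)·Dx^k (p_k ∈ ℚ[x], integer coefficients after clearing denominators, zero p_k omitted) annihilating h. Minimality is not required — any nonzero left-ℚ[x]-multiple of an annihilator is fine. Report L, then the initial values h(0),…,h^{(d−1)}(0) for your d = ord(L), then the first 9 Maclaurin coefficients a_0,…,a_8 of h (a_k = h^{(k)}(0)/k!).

f: a_k = 0, 8, -8, 32/3, -16, 128/5, -128/3, 512/7, -128, …
Change of var in L_f (x↦r) gives L₀.
Integrate: L := L₀·Dx.
L = (3 + 4·x + 2·x^2)·Dx^2 + (1 + 5·x + 6·x^2 + 2·x^3)·Dx^3  (order 3).
h: a_k = 0, 0, 8, -8, 40/3, -136/5, 928/15, -1056/7, 2704/7, …
ICs: h(0) = 0, h′(0) = 0, h′′(0) = 16.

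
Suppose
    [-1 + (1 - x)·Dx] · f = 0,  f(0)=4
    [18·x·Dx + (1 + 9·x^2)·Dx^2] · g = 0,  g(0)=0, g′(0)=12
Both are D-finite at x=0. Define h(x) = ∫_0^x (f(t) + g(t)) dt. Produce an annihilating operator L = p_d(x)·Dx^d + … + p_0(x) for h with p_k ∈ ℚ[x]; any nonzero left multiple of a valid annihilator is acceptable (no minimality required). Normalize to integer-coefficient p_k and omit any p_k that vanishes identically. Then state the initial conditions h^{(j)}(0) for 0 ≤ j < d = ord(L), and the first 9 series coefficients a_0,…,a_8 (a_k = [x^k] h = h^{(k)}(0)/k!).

f: a_k = 4, 4, 4, 4, 4, 4, 4, 4, 4, …
g: a_k = 0, 12, 0, -36, 0, 972/5, 0, -8748/7, 0, …
L₀ := lclm(L_f,L_g); ord L₀ ≤ 1+2.
∫: right-multiply L₀ by Dx.
L = (-18 + 72·x + 486·x^2)·Dx^2 + (12 - 18·x - 180·x^2 + 486·x^3)·Dx^3 + (-1 - 8·x - 72·x^3 + 81·x^4)·Dx^4  (order 4).
h: a_k = 0, 4, 8, 4/3, -8, 4/5, 496/15, 4/7, -1090/7, …
ICs: h(0) = 0, h′(0) = 4, h′′(0) = 16, h′′′(0) = 8.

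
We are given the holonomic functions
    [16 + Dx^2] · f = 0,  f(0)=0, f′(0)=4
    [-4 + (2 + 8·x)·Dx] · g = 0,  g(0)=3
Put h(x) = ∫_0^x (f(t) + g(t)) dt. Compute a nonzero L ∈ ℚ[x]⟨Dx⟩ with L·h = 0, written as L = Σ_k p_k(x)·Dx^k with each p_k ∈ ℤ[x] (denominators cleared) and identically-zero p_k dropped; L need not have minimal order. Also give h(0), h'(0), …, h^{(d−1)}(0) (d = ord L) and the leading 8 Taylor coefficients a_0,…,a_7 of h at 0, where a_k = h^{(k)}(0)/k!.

f: a_k = 0, 4, 0, -32/3, 0, 128/15, 0, -1024/315, …
g: a_k = 3, 6, -6, 12, -30, 84, -252, 792, …
Sum ⇒ L₀ = lclm(L_f,L_g) in ℚ(x)⟨Dx⟩.
∫: right-multiply L₀ by Dx.
L = (-224 - 1024·x - 2048·x^2)·Dx + (48 + 704·x + 3072·x^2 + 4096·x^3)·Dx^2 + (-14 - 64·x - 128·x^2)·Dx^3 + (3 + 44·x + 192·x^2 + 256·x^3)·Dx^4  (order 4).
h: a_k = 0, 3, 5, -2, 1/3, -6, 694/45, -36, …
ICs: h(0) = 0, h′(0) = 3, h′′(0) = 10, h′′′(0) = -12.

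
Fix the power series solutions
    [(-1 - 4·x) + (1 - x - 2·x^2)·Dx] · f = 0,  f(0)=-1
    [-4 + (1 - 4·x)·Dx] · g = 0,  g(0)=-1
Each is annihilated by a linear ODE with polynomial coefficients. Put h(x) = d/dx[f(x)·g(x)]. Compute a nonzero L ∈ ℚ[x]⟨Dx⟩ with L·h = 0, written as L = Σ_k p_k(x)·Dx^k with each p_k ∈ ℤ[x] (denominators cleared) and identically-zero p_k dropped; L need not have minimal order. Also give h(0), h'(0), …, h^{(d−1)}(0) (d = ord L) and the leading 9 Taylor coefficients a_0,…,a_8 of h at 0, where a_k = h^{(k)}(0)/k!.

f: a_k = -1, -1, -3, -5, -11, -21, -43, -85, -171, …
g: a_k = -1, -4, -16, -64, -256, -1024, -4096, -16384, -65536, …
Sym-product of L_f,L_g gives L₀ (≤ ord 1).
h=h₀': d/dx-closure on L₀ ⇒ L.
L = (46 - 108·x - 216·x^2 + 256·x^3 + 768·x^4) + (-5 + 29·x - 6·x^2 - 152·x^3 + 80·x^4 + 192·x^5)·Dx  (order 1).
h: a_k = 5, 46, 291, 1596, 8085, 39066, 182903, 837496, 3771801, …
ICs: h(0) = 5.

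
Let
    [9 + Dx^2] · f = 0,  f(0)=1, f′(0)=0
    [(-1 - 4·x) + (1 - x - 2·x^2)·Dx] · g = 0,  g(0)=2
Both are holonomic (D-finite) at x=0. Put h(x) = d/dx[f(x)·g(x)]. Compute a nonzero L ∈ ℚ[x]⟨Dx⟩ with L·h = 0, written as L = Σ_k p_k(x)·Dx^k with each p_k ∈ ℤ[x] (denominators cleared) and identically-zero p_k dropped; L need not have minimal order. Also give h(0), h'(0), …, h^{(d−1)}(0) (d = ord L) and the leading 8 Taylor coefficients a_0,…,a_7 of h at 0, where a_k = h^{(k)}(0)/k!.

L = (-33 - 162·x - 243·x^2 + 324·x^3 + 324·x^4) + (-6 - 6·x + 108·x^2 + 144·x^3)·Dx + (5 - 14·x - 19·x^2 + 36·x^3 + 36·x^4)·Dx^2  (order 2).
h: a_k = 2, -6, 3, 7, 75/4, 627/20, 3563/40, 52641/280, …
ICs: h(0) = 2, h′(0) = -6.

f: a_k = 1, 0, -9/2, 0, 27/8, 0, -81/80, 0, …
g: a_k = 2, 2, 6, 10, 22, 42, 86, 170, …
f·g: L₀ = L_f ⊗_s L_g, ord ≤ 2·1.
Derive L from L₀ (diff closure).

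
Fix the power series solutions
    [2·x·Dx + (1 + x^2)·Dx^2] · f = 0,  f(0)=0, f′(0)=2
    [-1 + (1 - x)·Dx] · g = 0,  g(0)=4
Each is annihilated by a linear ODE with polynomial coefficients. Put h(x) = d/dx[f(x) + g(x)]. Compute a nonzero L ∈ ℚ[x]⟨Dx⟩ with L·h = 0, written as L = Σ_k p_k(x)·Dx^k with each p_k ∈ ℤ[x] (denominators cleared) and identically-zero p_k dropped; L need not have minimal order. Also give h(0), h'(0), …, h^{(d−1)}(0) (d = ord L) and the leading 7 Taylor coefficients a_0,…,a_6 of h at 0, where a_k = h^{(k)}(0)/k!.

f: a_k = 0, 2, 0, -2/3, 0, 2/5, 0, …
g: a_k = 4, 4, 4, 4, 4, 4, 4, …
L₀ := lclm(L_f,L_g); ord L₀ ≤ 2+1.
h₀' ⇒ L via d/dx closure of L₀.
L = (2 - 8·x - 6·x^2) + (-4 + 2·x - 4·x^2 - 6·x^3)·Dx + (1 - x^4)·Dx^2  (order 2).
h: a_k = 6, 8, 10, 16, 22, 24, 26, …
ICs: h(0) = 6, h′(0) = 8.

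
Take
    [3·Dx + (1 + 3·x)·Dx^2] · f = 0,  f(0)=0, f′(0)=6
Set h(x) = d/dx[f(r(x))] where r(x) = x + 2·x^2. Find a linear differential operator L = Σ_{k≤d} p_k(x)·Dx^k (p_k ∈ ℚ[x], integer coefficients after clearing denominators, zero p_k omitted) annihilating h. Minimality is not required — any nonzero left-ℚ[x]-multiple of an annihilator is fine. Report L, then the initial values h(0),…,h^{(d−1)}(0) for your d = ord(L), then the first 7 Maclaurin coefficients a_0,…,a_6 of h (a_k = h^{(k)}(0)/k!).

f: a_k = 0, 6, -9, 18, -81/2, 486/5, -243, …
Substitute x→r, Dx→(1/r')Dx; clear ⇒ L₀.
h=h₀': d/dx-closure on L₀ ⇒ L.
L = (-1 + 12·x + 24·x^2) + (1 + 7·x + 18·x^2 + 24·x^3)·Dx  (order 1).
h: a_k = 6, 6, -54, 126, -54, -594, 2106, …
ICs: h(0) = 6.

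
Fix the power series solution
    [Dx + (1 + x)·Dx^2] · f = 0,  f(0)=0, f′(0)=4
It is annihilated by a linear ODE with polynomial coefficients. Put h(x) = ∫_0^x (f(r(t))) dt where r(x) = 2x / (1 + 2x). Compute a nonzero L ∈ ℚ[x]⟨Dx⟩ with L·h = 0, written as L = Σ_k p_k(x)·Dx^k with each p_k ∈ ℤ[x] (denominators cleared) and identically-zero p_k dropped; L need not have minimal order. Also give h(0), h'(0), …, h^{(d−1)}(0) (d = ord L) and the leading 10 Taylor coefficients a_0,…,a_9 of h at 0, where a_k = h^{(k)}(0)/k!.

L = (6 + 16·x)·Dx^2 + (1 + 6·x + 8·x^2)·Dx^3  (order 3).
h: a_k = 0, 0, 4, -8, 56/3, -48, 1984/15, -384, 8128/7, -10880/3, …
ICs: h(0) = 0, h′(0) = 0, h′′(0) = 8.

f: a_k = 0, 4, -2, 4/3, -1, 4/5, -2/3, 4/7, -1/2, 4/9, …
Substitute x→r, Dx→(1/r')Dx; clear ⇒ L₀.
h=∫h₀ ⇒ L = L₀·Dx.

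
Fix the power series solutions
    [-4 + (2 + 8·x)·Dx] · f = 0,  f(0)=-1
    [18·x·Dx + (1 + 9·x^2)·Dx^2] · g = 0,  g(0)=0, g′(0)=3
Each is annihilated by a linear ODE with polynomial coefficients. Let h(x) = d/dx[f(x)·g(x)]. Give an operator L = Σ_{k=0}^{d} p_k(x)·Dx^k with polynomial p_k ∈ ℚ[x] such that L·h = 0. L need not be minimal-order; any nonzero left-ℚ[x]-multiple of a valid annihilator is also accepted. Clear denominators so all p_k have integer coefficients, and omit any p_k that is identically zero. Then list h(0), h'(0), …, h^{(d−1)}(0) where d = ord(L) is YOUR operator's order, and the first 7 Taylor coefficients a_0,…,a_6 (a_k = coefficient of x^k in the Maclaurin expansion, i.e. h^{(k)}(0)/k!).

f: a_k = -1, -2, 2, -4, 10, -28, 84, …
g: a_k = 0, 3, 0, -9, 0, 243/5, 0, …
Product ⇒ symmetric product L₀, ord ≤ 2.
Differentiate: ansatz ord ≤ ord L₀ ⇒ L.
L = (2 + 120·x + 150·x^2 - 648·x^3 - 324·x^4) + (7 + 70·x + 279·x^2 - 42·x^3 - 2268·x^4 - 1296·x^5)·Dx + (1 + 5·x - 2·x^2 - 27·x^3 - 147·x^4 - 648·x^5 - 432·x^6)·Dx^2  (order 2).
h: a_k = -3, -12, 45, 24, -183, -4356/5, 20007/5, …
ICs: h(0) = -3, h′(0) = -12.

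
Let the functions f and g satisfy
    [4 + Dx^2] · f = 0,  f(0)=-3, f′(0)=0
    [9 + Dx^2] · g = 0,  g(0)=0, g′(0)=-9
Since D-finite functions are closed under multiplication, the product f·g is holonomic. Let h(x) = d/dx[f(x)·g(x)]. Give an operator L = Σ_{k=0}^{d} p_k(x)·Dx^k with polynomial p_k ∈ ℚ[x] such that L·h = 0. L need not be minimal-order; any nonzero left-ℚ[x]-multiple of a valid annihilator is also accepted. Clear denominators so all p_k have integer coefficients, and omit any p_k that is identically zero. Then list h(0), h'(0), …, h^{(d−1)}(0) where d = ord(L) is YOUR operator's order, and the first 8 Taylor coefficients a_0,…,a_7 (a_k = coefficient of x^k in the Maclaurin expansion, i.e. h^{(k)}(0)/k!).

f: a_k = -3, 0, 6, 0, -2, 0, 4/15, 0, …
g: a_k = 0, -9, 0, 27/2, 0, -243/40, 0, 729/560, …
Product ⇒ symmetric product L₀, ord ≤ 4.
Differentiate: ansatz ord ≤ ord L₀ ⇒ L.
L = 25 + 26·Dx^2 + Dx^4  (order 4).
h: a_k = 27, 0, -567/2, 0, 4689/8, 0, -39063/80, 0, …
ICs: h(0) = 27, h′(0) = 0, h′′(0) = -567, h′′′(0) = 0.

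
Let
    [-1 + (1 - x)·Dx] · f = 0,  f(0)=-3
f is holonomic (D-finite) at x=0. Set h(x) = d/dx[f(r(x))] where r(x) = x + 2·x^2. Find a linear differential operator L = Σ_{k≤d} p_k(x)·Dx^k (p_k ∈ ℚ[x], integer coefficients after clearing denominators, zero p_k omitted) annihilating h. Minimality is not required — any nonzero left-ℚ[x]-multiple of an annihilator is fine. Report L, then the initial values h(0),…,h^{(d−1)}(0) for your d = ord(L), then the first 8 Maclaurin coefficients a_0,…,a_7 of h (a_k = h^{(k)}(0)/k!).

f: a_k = -3, -3, -3, -3, -3, -3, -3, -3, …
L₀ from L_f via x↦r, Dx↦r'^{-1}Dx.
Differentiate: ansatz ord ≤ ord L₀ ⇒ L.
L = (6 + 12·x + 24·x^2) + (-1 - 3·x + 6·x^2 + 8·x^3)·Dx  (order 1).
h: a_k = -3, -18, -45, -132, -315, -774, -1785, -4104, …
ICs: h(0) = -3.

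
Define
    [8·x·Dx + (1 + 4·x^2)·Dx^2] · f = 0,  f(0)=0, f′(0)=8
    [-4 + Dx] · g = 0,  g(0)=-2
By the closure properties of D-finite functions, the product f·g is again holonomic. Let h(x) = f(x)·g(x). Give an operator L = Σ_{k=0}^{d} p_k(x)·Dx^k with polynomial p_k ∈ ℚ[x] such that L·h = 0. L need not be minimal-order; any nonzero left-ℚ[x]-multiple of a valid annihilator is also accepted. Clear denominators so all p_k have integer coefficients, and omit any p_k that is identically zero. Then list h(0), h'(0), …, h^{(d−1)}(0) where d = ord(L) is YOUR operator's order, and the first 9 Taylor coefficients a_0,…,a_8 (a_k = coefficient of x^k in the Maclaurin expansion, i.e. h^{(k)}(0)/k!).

f: a_k = 0, 8, 0, -32/3, 0, 128/5, 0, -512/7, 0, …
g: a_k = -2, -8, -16, -64/3, -64/3, -256/15, -512/45, -2048/315, -1024/315, …
f·g: L₀ = L_f ⊗_s L_g, ord ≤ 2·1.
L = (16 - 32·x + 64·x^2) + (-8 + 8·x - 32·x^2)·Dx + (1 + 4·x^2)·Dx^2  (order 2).
h: a_k = 0, -16, -64, -320/3, -256/3, -256/5, -1024/9, -13312/105, 53248/315, …
ICs: h(0) = 0, h′(0) = -16.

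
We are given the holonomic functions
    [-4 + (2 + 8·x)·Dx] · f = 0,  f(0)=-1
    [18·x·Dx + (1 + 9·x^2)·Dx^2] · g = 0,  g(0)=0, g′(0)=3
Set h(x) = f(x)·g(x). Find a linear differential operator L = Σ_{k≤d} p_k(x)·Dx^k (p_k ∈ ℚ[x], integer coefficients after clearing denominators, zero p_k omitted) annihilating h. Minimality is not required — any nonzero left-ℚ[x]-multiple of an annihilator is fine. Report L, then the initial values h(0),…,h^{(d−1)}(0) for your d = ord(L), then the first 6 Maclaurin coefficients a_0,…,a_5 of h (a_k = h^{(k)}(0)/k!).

L = (12 - 36·x - 36·x^2) + (-4 + 2·x + 108·x^2 + 144·x^3)·Dx + (1 + 8·x + 25·x^2 + 72·x^3 + 144·x^4)·Dx^2  (order 2).
h: a_k = 0, -3, -6, 15, 6, -183/5, …
ICs: h(0) = 0, h′(0) = -3.

f: a_k = -1, -2, 2, -4, 10, -28, …
g: a_k = 0, 3, 0, -9, 0, 243/5, …
f·g: L₀ = L_f ⊗_s L_g, ord ≤ 1·2.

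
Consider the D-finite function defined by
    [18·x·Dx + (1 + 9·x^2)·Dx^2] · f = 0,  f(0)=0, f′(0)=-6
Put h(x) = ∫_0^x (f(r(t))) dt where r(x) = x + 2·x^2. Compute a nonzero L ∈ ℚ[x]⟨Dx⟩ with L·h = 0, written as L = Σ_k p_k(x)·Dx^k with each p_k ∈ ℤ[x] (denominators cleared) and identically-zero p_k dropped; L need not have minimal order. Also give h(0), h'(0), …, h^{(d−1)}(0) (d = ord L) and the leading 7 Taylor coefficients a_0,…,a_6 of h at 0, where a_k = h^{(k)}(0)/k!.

f: a_k = 0, -6, 0, 18, 0, -486/5, 0, …
h₀=f(r): pull back L_f along r ⇒ L₀.
∫: right-multiply L₀ by Dx.
L = (-4 + 18·x + 144·x^2 + 432·x^3 + 432·x^4)·Dx^2 + (1 + 4·x + 9·x^2 + 72·x^3 + 180·x^4 + 144·x^5)·Dx^3  (order 3).
h: a_k = 0, 0, -3, -4, 9/2, 108/5, 99/5, …
ICs: h(0) = 0, h′(0) = 0, h′′(0) = -6.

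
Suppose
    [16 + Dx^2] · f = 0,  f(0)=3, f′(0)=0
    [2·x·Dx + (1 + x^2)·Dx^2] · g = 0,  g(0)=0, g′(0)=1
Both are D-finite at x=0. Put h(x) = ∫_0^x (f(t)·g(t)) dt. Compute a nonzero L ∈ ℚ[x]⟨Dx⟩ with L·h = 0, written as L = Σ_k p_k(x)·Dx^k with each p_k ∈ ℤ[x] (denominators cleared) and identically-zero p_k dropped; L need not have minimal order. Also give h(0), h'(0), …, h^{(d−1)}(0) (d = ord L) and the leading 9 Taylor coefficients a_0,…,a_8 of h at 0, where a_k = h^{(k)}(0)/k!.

f: a_k = 3, 0, -24, 0, 32, 0, -256/15, 0, 512/105, …
g: a_k = 0, 1, 0, -1/3, 0, 1/5, 0, -1/7, 0, …
Product ⇒ symmetric product L₀, ord ≤ 4.
Integrate: L := L₀·Dx.
L = (5440 + 19136·x^2 + 25856·x^4 + 16384·x^6 + 4096·x^8)·Dx + (1152·x + 3200·x^3 + 3072·x^5 + 1024·x^7)·Dx^2 + (612 + 2252·x^2 + 3168·x^4 + 2048·x^6 + 512·x^8)·Dx^3 + (72·x + 200·x^3 + 192·x^5 + 64·x^7)·Dx^4 + (17 + 66·x^2 + 97·x^4 + 64·x^6 + 16·x^8)·Dx^5  (order 5).
h: a_k = 0, 0, 3/2, 0, -25/4, 0, 203/30, 0, -3461/840, …
ICs: h(0) = 0, h′(0) = 0, h′′(0) = 3, h′′′(0) = 0, h′′′′(0) = -150.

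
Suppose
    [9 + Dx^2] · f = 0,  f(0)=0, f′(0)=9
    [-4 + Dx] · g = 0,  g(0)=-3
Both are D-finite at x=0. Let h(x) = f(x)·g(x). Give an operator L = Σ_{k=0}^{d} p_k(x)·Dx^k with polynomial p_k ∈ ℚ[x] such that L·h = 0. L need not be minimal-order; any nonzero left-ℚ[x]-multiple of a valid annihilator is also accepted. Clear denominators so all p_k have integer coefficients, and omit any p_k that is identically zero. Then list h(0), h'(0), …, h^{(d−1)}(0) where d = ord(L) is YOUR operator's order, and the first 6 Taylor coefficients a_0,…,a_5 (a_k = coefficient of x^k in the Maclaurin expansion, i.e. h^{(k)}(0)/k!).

f: a_k = 0, 9, 0, -27/2, 0, 243/40, …
g: a_k = -3, -12, -24, -32, -32, -128/5, …
L₀ := L_f ⊗_s L_g (sym. prod.), ord ≤ 2.
L = 25 - 8·Dx + Dx^2  (order 2).
h: a_k = 0, -27, -108, -351/2, -126, 711/40, …
ICs: h(0) = 0, h′(0) = -27.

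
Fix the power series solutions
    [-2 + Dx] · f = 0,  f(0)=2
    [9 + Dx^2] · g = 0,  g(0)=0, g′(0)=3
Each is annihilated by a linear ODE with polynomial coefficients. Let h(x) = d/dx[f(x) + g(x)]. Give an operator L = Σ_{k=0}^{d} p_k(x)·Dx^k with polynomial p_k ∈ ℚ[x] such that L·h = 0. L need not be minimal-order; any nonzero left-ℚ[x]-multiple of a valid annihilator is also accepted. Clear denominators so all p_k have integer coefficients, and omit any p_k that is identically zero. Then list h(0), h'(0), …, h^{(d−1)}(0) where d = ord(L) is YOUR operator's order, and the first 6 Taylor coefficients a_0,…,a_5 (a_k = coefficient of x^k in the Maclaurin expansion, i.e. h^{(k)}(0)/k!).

L = 18 - 9·Dx + 2·Dx^2 - Dx^3  (order 3).
h: a_k = 7, 8, -11/2, 16/3, 307/24, 16/15, …
ICs: h(0) = 7, h′(0) = 8, h′′(0) = -11.

f: a_k = 2, 4, 4, 8/3, 4/3, 8/15, …
g: a_k = 0, 3, 0, -9/2, 0, 81/40, …
f+g: L₀ = lclm(L_f,L_g), ord ≤ 1+2.
h₀' ⇒ L via d/dx closure of L₀.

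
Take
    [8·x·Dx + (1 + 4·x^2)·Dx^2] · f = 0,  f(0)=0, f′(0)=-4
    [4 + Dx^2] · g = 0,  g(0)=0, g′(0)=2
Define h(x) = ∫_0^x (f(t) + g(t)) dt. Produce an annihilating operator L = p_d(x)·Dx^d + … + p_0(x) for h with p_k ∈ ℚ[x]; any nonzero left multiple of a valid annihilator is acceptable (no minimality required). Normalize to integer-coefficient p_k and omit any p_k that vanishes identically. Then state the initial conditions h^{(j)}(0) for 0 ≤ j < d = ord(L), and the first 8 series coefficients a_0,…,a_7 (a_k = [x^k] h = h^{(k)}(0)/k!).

f: a_k = 0, -4, 0, 16/3, 0, -64/5, 0, 256/7, …
g: a_k = 0, 2, 0, -4/3, 0, 4/15, 0, -8/315, …
h₀=f+g: left-lcm gives L₀, ord ≤ 4.
h=∫₀ˣh₀: take L = L₀·Dx.
L = (-352·x + 1792·x^3 + 512·x^5)·Dx^2 + (-4 + 112·x^2 + 576·x^4 + 256·x^6)·Dx^3 + (-88·x + 448·x^3 + 128·x^5)·Dx^4 + (-1 + 28·x^2 + 144·x^4 + 64·x^6)·Dx^5  (order 5).
h: a_k = 0, 0, -1, 0, 1, 0, -94/45, 0, …
ICs: h(0) = 0, h′(0) = 0, h′′(0) = -2, h′′′(0) = 0, h′′′′(0) = 24.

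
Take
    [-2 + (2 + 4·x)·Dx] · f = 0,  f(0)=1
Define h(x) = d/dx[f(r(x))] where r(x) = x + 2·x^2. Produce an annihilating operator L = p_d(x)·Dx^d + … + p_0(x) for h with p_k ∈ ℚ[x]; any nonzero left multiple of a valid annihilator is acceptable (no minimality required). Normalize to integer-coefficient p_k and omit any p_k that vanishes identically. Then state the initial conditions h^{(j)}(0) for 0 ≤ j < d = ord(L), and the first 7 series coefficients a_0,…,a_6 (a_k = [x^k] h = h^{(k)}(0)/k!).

f: a_k = 1, 1, -1/2, 1/2, -5/8, 7/8, -21/16, …
f∘r: x↦r, Dx↦Dx/r' in L_f ⇒ L₀.
Derive L from L₀ (diff closure).
L = 3 + (-1 - 6·x - 12·x^2 - 16·x^3)·Dx  (order 1).
h: a_k = 1, 3, -9/2, 3/2, 75/8, -171/8, 147/16, …
ICs: h(0) = 1.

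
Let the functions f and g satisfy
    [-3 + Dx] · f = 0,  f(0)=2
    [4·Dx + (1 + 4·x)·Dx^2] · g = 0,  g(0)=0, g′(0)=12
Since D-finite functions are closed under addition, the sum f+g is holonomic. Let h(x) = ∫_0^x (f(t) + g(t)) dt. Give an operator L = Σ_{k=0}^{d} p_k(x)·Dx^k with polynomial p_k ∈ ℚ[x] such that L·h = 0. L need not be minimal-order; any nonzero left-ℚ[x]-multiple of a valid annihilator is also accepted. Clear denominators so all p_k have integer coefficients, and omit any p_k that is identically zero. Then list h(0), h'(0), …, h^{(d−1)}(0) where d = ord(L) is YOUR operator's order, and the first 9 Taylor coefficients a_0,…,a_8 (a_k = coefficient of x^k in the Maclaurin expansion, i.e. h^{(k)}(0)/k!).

L = (-132 - 144·x)·Dx^2 + (23 - 72·x - 144·x^2)·Dx^3 + (7 + 40·x + 48·x^2)·Dx^4  (order 4).
h: a_k = 0, 2, 9, -5, 73/4, -741/20, 4123/40, -81839/280, 1966323/2240, …
ICs: h(0) = 0, h′(0) = 2, h′′(0) = 18, h′′′(0) = -30.

f: a_k = 2, 6, 9, 9, 27/4, 81/20, 81/40, 243/280, 729/2240, …
g: a_k = 0, 12, -24, 64, -192, 3072/5, -2048, 49152/7, -24576, …
Sum ⇒ L₀ = lclm(L_f,L_g) in ℚ(x)⟨Dx⟩.
h=∫h₀ ⇒ L = L₀·Dx.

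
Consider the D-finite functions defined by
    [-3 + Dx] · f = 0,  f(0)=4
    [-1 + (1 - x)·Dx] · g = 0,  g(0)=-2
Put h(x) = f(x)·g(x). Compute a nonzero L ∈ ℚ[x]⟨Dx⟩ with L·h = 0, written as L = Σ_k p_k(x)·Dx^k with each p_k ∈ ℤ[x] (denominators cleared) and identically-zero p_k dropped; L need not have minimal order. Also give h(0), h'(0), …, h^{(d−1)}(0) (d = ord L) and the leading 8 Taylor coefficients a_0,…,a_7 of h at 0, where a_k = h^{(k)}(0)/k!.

L = (4 - 3·x) + (-1 + x)·Dx  (order 1).
h: a_k = -8, -32, -68, -104, -131, -736/5, -1553/10, -5557/35, …
ICs: h(0) = -8.

f: a_k = 4, 12, 18, 18, 27/2, 81/10, 81/20, 243/140, …
g: a_k = -2, -2, -2, -2, -2, -2, -2, -2, …
h₀=f·g: eliminate ⇒ L₀, order ≤ 1·1.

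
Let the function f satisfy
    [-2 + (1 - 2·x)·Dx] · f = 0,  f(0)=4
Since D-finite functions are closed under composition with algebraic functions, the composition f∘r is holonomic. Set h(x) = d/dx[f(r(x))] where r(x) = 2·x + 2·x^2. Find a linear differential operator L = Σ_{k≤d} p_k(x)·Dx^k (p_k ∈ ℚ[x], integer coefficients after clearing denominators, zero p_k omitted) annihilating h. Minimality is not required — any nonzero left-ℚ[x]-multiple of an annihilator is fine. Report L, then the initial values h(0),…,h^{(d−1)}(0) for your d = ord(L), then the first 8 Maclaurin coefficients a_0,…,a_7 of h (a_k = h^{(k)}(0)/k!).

L = (10 + 24·x + 24·x^2) + (-1 + 2·x + 12·x^2 + 8·x^3)·Dx  (order 1).
h: a_k = 16, 160, 1152, 7424, 44800, 259584, 1462272, 8069120, …
ICs: h(0) = 16.

f: a_k = 4, 8, 16, 32, 64, 128, 256, 512, …
h₀=f(r): pull back L_f along r ⇒ L₀.
h₀' ⇒ L via d/dx closure of L₀.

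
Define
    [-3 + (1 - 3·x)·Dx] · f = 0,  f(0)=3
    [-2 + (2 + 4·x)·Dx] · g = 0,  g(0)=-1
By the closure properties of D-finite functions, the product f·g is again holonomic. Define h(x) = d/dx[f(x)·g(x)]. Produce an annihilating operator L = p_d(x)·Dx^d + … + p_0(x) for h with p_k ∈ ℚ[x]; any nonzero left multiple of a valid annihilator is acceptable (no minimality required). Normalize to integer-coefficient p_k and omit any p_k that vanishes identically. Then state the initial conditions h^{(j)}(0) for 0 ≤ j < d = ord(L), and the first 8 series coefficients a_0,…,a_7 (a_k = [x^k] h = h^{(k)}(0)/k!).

f: a_k = 3, 9, 27, 81, 243, 729, 2187, 6561, …
g: a_k = -1, -1, 1/2, -1/2, 5/8, -7/8, 21/16, -33/16, …
Sym-product of L_f,L_g gives L₀ (≤ ord 1).
h=h₀': d/dx-closure on L₀ ⇒ L.
L = (23 + 72·x + 27·x^2) + (-4 + x + 27·x^2 + 18·x^3)·Dx  (order 1).
h: a_k = -12, -69, -315, -2505/2, -4710, -135459/8, -474453/8, -3252105/16, …
ICs: h(0) = -12.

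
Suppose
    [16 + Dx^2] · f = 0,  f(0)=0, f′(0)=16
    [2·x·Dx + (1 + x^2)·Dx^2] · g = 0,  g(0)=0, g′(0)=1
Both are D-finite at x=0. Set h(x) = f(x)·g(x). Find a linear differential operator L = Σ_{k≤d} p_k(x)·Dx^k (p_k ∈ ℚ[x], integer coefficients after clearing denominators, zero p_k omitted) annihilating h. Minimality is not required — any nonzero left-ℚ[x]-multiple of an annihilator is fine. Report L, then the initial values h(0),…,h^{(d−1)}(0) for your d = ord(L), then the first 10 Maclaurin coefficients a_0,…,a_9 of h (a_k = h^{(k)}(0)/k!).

L = (5440 + 19136·x^2 + 25856·x^4 + 16384·x^6 + 4096·x^8) + (1152·x + 3200·x^3 + 3072·x^5 + 1024·x^7)·Dx + (612 + 2252·x^2 + 3168·x^4 + 2048·x^6 + 512·x^8)·Dx^2 + (72·x + 200·x^3 + 192·x^5 + 64·x^7)·Dx^3 + (17 + 66·x^2 + 97·x^4 + 64·x^6 + 16·x^8)·Dx^4  (order 4).
h: a_k = 0, 0, 16, 0, -48, 0, 464/9, 0, -176/5, 0, …
ICs: h(0) = 0, h′(0) = 0, h′′(0) = 32, h′′′(0) = 0.

f: a_k = 0, 16, 0, -128/3, 0, 512/15, 0, -4096/315, 0, 8192/2835, …
g: a_k = 0, 1, 0, -1/3, 0, 1/5, 0, -1/7, 0, 1/9, …
Sym-product of L_f,L_g gives L₀ (≤ ord 4).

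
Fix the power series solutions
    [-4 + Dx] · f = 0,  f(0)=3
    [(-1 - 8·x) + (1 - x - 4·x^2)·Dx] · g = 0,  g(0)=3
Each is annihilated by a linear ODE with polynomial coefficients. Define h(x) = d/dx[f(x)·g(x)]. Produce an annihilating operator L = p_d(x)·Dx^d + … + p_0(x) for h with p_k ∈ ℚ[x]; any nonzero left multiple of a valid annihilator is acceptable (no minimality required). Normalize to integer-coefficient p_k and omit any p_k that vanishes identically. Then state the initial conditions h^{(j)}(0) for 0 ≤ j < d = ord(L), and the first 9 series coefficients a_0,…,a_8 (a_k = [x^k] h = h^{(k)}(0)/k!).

L = (34 + 48·x - 112·x^2 - 128·x^3 + 256·x^4) + (-5 + x + 40·x^2 - 64·x^4)·Dx  (order 1).
h: a_k = 45, 306, 1287, 4548, 14649, 45174, 674711/5, 13834264/35, 39855191/35, …
ICs: h(0) = 45.

f: a_k = 3, 12, 24, 32, 32, 128/5, 256/15, 1024/105, 512/105, …
g: a_k = 3, 3, 15, 27, 87, 195, 543, 1323, 3495, …
Product ⇒ symmetric product L₀, ord ≤ 1.
h₀' ⇒ L via d/dx closure of L₀.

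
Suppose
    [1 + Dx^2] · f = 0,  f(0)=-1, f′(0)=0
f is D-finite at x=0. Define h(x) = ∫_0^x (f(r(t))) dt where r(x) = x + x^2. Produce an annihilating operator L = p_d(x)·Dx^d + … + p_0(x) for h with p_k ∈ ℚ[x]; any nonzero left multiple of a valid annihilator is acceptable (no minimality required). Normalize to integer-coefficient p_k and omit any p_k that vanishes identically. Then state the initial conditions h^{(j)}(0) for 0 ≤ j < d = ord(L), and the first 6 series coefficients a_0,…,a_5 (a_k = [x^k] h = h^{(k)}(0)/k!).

f: a_k = -1, 0, 1/2, 0, -1/24, 0, …
Substitute x→r, Dx→(1/r')Dx; clear ⇒ L₀.
∫: right-multiply L₀ by Dx.
L = (1 + 6·x + 12·x^2 + 8·x^3)·Dx - 2·Dx^2 + (1 + 2·x)·Dx^3  (order 3).
h: a_k = 0, -1, 0, 1/6, 1/4, 11/120, …
ICs: h(0) = 0, h′(0) = -1, h′′(0) = 0.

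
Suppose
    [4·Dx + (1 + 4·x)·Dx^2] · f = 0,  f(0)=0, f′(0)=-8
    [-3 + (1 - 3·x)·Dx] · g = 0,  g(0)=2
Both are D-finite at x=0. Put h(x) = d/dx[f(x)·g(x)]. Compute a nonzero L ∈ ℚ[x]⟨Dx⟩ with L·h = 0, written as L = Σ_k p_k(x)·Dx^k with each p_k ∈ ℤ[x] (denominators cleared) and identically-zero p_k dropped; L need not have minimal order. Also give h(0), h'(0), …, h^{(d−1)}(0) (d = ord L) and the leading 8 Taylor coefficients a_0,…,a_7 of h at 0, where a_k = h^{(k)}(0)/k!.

f: a_k = 0, -8, 16, -128/3, 128, -2048/5, 4096/3, -32768/7, …
g: a_k = 2, 6, 18, 54, 162, 486, 1458, 4374, …
Product ⇒ symmetric product L₀, ord ≤ 2.
h=h₀': d/dx-closure on L₀ ⇒ L.
L = 48 + (1 + 60·x)·Dx + (-1 - x + 12·x^2)·Dx^2  (order 2).
h: a_k = -16, -32, -400, -576, -6256, -30688/5, -435088/5, -1267072/35, …
ICs: h(0) = -16, h′(0) = -32.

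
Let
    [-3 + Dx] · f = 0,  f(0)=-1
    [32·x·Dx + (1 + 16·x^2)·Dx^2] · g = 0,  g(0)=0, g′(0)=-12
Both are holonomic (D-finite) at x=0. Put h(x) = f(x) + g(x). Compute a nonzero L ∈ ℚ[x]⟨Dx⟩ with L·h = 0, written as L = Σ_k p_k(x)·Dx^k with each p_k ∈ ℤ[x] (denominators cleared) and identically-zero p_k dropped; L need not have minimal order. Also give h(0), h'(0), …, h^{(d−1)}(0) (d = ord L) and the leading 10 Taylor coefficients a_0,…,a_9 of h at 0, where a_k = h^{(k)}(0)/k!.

f: a_k = -1, -3, -9/2, -9/2, -27/8, -81/40, -81/80, -243/560, -729/4480, -243/4480, …
g: a_k = 0, -12, 0, 64, 0, -3072/5, 0, 49152/7, 0, -262144/3, …
Sum ⇒ L₀ = lclm(L_f,L_g) in ℚ(x)⟨Dx⟩.
L = (96 - 288·x - 4608·x^2 - 4608·x^3)·Dx + (-41 + 1248·x^2 - 2304·x^4)·Dx^2 + (3 + 32·x + 96·x^2 + 512·x^3 + 768·x^4)·Dx^3  (order 3).
h: a_k = -1, -15, -9/2, 119/2, -27/8, -24657/40, -81/80, 3931917/560, -729/4480, -1174405849/13440, …
ICs: h(0) = -1, h′(0) = -15, h′′(0) = -9.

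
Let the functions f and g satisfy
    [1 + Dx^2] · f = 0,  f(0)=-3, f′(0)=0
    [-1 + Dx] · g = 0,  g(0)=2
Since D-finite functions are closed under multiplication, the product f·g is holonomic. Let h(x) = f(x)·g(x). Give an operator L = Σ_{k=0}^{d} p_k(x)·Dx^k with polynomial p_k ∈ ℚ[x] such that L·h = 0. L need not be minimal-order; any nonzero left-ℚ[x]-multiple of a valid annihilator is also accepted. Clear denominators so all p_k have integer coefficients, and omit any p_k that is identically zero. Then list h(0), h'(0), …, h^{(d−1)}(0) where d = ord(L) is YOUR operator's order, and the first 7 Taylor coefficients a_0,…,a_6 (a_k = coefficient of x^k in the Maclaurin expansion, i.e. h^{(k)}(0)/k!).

f: a_k = -3, 0, 3/2, 0, -1/8, 0, 1/240, …
g: a_k = 2, 2, 1, 1/3, 1/12, 1/60, 1/360, …
h₀=f·g: eliminate ⇒ L₀, order ≤ 2·1.
L = 2 - 2·Dx + Dx^2  (order 2).
h: a_k = -6, -6, 0, 2, 1, 1/5, 0, …
ICs: h(0) = -6, h′(0) = -6.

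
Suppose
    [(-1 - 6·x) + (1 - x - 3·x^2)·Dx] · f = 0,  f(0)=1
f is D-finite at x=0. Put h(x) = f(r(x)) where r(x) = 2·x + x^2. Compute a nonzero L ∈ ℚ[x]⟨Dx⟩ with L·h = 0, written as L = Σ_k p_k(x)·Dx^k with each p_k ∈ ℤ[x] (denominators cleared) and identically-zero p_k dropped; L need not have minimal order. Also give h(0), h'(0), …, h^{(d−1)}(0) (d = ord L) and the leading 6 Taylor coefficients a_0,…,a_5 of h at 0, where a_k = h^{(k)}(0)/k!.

f: a_k = 1, 1, 4, 7, 19, 40, …
f∘r: x↦r, Dx↦Dx/r' in L_f ⇒ L₀.
L = (2 + 26·x + 36·x^2 + 12·x^3) + (-1 + 2·x + 13·x^2 + 12·x^3 + 3·x^4)·Dx  (order 1).
h: a_k = 1, 2, 17, 72, 392, 1930, …
ICs: h(0) = 1.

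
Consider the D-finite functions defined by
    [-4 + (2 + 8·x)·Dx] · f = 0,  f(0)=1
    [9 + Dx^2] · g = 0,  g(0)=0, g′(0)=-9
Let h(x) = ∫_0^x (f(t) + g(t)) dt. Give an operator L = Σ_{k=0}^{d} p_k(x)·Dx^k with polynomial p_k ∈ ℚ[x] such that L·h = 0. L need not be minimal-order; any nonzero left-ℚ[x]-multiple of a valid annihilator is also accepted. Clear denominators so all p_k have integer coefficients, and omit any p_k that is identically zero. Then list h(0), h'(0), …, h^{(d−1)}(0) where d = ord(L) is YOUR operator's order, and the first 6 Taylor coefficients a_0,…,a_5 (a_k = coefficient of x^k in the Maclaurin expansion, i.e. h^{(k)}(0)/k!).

f: a_k = 1, 2, -2, 4, -10, 28, …
g: a_k = 0, -9, 0, 27/2, 0, -243/40, …
L₀ := lclm(L_f,L_g); ord L₀ ≤ 1+2.
Integrate: L := L₀·Dx.
L = (-378 - 1296·x - 2592·x^2)·Dx + (45 + 828·x + 3888·x^2 + 5184·x^3)·Dx^2 + (-42 - 144·x - 288·x^2)·Dx^3 + (5 + 92·x + 432·x^2 + 576·x^3)·Dx^4  (order 4).
h: a_k = 0, 1, -7/2, -2/3, 35/8, -2, …
ICs: h(0) = 0, h′(0) = 1, h′′(0) = -7, h′′′(0) = -4.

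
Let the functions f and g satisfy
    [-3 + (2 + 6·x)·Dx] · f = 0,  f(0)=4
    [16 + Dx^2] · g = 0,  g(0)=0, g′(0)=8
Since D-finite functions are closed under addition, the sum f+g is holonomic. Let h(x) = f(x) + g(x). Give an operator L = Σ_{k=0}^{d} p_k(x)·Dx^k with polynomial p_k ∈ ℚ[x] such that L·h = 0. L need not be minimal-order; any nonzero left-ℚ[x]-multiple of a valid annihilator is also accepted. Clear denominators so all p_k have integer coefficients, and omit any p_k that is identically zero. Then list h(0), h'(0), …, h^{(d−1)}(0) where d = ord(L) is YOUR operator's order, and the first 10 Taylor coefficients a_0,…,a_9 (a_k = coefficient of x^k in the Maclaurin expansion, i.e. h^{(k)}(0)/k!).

L = (-4368 - 18432·x - 27648·x^2) + (1760 + 17568·x + 55296·x^2 + 55296·x^3)·Dx + (-273 - 1152·x - 1728·x^2)·Dx^2 + (110 + 1098·x + 3456·x^2 + 3456·x^3)·Dx^3  (order 3).
h: a_k = 4, 14, -9/2, -175/12, -405/32, 41899/960, -15309/256, 21685289/161280, -2814669/8192, 39965041939/46448640, …
ICs: h(0) = 4, h′(0) = 14, h′′(0) = -9.

f: a_k = 4, 6, -9/2, 27/4, -405/32, 1701/64, -15309/256, 72171/512, -2814669/8192, 14073345/16384, …
g: a_k = 0, 8, 0, -64/3, 0, 256/15, 0, -2048/315, 0, 4096/2835, …
Weyl lclm of L_f,L_g ⇒ L₀ (ord ≤ 3).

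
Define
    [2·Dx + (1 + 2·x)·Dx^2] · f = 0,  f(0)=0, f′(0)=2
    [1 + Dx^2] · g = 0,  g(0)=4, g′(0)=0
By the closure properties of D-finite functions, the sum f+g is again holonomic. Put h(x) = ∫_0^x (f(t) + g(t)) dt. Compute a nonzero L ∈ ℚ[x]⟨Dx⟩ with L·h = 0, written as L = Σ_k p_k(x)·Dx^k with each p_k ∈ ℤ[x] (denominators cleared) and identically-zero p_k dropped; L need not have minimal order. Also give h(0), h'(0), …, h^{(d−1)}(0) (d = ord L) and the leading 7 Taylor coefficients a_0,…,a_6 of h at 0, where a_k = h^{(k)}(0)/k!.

L = (50 + 8·x + 8·x^2)·Dx^2 + (9 + 22·x + 12·x^2 + 8·x^3)·Dx^3 + (50 + 8·x + 8·x^2)·Dx^4 + (9 + 22·x + 12·x^2 + 8·x^3)·Dx^5  (order 5).
h: a_k = 0, 4, 1, -4/3, 2/3, -23/30, 16/15, …
ICs: h(0) = 0, h′(0) = 4, h′′(0) = 2, h′′′(0) = -8, h′′′′(0) = 16.

f: a_k = 0, 2, -2, 8/3, -4, 32/5, -32/3, …
g: a_k = 4, 0, -2, 0, 1/6, 0, -1/180, …
L₀ := lclm(L_f,L_g); ord L₀ ≤ 2+2.
h=∫h₀ ⇒ L = L₀·Dx.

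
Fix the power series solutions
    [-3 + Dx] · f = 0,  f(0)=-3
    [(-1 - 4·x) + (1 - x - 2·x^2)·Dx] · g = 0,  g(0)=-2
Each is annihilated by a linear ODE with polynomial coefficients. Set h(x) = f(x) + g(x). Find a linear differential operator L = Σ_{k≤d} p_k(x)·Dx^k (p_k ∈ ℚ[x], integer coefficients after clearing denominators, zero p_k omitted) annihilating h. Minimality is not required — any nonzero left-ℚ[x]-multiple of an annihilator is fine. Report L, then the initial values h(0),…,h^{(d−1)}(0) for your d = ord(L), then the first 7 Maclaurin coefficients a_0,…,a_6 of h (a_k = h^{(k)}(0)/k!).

f: a_k = -3, -9, -27/2, -27/2, -81/8, -243/40, -243/80, …
g: a_k = -2, -2, -6, -10, -22, -42, -86, …
f+g: L₀ = lclm(L_f,L_g), ord ≤ 1+1.
L = (9 + 9·x + 126·x^2 + 72·x^3) + (3 - 30·x - 51·x^2 + 36·x^3 + 36·x^4)·Dx + (-2 + 9·x + 3·x^2 - 20·x^3 - 12·x^4)·Dx^2  (order 2).
h: a_k = -5, -11, -39/2, -47/2, -257/8, -1923/40, -7123/80, …
ICs: h(0) = -5, h′(0) = -11.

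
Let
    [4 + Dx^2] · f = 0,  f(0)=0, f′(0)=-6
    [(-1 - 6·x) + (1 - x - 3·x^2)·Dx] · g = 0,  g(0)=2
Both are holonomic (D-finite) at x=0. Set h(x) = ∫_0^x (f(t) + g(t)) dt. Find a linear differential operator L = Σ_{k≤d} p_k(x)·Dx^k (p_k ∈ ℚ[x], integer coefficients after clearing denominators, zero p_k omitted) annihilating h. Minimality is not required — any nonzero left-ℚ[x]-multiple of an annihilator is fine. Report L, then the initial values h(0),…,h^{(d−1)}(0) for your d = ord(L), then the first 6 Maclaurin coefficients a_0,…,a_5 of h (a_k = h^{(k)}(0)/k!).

L = (-92 - 608·x - 512·x^2 - 1104·x^3 - 360·x^4 - 432·x^5)·Dx + (24 - 4·x - 24·x^2 - 80·x^3 - 180·x^4 - 216·x^5 - 216·x^6)·Dx^2 + (-23 - 152·x - 128·x^2 - 276·x^3 - 90·x^4 - 108·x^5)·Dx^3 + (6 - x - 6·x^2 - 20·x^3 - 45·x^4 - 54·x^5 - 54·x^6)·Dx^4  (order 4).
h: a_k = 0, 2, -2, 8/3, 9/2, 38/5, …
ICs: h(0) = 0, h′(0) = 2, h′′(0) = -4, h′′′(0) = 16.

f: a_k = 0, -6, 0, 4, 0, -4/5, …
g: a_k = 2, 2, 8, 14, 38, 80, …
f+g: L₀ = lclm(L_f,L_g), ord ≤ 2+1.
h=∫₀ˣh₀: take L = L₀·Dx.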